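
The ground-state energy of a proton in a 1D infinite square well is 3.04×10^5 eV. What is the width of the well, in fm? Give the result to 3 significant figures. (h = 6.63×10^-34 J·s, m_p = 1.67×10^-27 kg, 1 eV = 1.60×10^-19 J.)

From E_n = n²h²/(8m_pL²), L = n·h/√(8m_pE_n).
E_1 = 3.04×10^5 eV = 4.864×10^-14 J, so L = 1·6.63×10^-34/√(8·1.67×10^-27·4.864×10^-14) = 2.60×10^-14 m = 26.0 fm.

L = 26.0 fm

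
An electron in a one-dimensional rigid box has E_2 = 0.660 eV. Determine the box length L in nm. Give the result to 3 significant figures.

L = 1.51 nm

From E_n = n²h²/(8m_eL²), L = n·h/√(8m_eE_n).
E_2 = 0.660 eV = 1.057×10^-19 J, so L = 2·6.626×10^-34/√(8·9.109×10^-31·1.057×10^-19) = 1.51×10^-9 m = 1.51 nm.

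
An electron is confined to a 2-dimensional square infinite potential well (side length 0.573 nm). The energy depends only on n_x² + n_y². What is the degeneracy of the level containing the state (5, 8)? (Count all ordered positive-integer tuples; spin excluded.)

The level has n_x² + n_y² = 89. The ordered positive-integer solutions are (5, 8), (8, 5).
That gives 2 states.

degeneracy = 2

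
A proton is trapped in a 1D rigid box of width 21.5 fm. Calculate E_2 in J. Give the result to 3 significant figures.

E_2 = 2.84×10^-13 J

For an infinite well E_n = n²h²/(8m_pL²), so E_1 = h²/(8m_pL²) = (6.626×10^-34)²/(8·1.673×10^-27·(2.15×10^-14 m)²) = 7.096×10^-14 J.
Then E_2 = 2²·E_1 = 4·7.096×10^-14 J = 2.84×10^-13 J.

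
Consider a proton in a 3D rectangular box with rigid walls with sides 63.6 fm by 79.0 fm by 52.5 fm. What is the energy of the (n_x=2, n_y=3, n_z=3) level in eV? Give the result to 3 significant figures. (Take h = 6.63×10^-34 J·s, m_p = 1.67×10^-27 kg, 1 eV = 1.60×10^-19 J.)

E = 1.17×10^6 eV

For a 3D rectangular well E = (h²/8m_p)·Σ n_i²/L_i² = (6.63×10^-34)²/(8·1.67×10^-27) · [2²/(63.6 fm)² + 3²/(79.0 fm)² + 3²/(52.5 fm)²].
Evaluating gives E = 1.874×10^-13 J = 1.17×10^6 eV.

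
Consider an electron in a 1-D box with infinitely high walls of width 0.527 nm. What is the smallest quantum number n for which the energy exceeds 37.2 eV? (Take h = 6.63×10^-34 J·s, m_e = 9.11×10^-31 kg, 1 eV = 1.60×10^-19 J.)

E_1 = h²/(8m_eL²) = 2.172×10^-19 J = 1.357 eV.
Need n² > 37.2/1.357 = 27.41, i.e. n > 5.235.
The smallest integer satisfying this is n = 6.

n = 6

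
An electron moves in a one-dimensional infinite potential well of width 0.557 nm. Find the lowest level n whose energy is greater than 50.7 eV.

E_1 = h²/(8m_eL²) = 1.942×10^-19 J = 1.212 eV.
Need n² > 50.7/1.212 = 41.83, i.e. n > 6.468.
The smallest integer satisfying this is n = 7.

n = 7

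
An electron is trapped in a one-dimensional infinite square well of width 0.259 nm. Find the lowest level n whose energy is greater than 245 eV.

n = 7

E_1 = h²/(8m_eL²) = 8.981×10^-19 J = 5.606 eV.
Need n² > 245/5.606 = 43.70, i.e. n > 6.611.
The smallest integer satisfying this is n = 7.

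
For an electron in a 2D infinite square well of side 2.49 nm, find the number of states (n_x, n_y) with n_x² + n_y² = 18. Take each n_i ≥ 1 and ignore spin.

The level has n_x² + n_y² = 18. The ordered positive-integer solutions are (3, 3).
That gives 1 state.

degeneracy = 1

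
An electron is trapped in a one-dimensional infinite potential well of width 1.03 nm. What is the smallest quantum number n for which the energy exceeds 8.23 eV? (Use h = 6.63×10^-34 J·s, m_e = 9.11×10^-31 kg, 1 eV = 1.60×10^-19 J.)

n = 5

E_1 = h²/(8m_eL²) = 5.685×10^-20 J = 0.3553 eV.
Need n² > 8.23/0.3553 = 23.16, i.e. n > 4.812.
The smallest integer satisfying this is n = 5.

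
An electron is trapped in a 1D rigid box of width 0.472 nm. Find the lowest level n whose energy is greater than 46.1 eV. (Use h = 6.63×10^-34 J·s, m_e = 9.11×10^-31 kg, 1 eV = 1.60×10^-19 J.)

E_1 = h²/(8m_eL²) = 2.707×10^-19 J = 1.692 eV.
Need n² > 46.1/1.692 = 27.25, i.e. n > 5.220.
The smallest integer satisfying this is n = 6.

n = 6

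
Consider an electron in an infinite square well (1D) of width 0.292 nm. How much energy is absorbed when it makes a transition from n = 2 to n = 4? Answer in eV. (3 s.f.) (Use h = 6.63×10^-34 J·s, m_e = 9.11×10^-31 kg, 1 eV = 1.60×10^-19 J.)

E_1 = h²/(8m_eL²) = 7.074×10^-19 J.
|ΔE| = |2² − 4²|·E_1 = 12·7.074×10^-19 J = 8.489×10^-18 J = 53.1 eV.

|ΔE| = 53.1 eV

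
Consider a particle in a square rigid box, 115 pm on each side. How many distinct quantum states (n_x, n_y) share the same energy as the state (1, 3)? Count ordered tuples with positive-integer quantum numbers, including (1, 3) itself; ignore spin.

The level has n_x² + n_y² = 10. The ordered positive-integer solutions are (1, 3), (3, 1).
That gives 2 states.

degeneracy = 2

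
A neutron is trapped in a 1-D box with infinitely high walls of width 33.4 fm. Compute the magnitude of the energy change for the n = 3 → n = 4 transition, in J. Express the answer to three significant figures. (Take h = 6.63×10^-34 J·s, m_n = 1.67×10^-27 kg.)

|ΔE| = 2.06×10^-13 J

E_1 = h²/(8m_nL²) = 2.949×10^-14 J.
|ΔE| = |3² − 4²|·E_1 = 7·2.949×10^-14 J = 2.06×10^-13 J.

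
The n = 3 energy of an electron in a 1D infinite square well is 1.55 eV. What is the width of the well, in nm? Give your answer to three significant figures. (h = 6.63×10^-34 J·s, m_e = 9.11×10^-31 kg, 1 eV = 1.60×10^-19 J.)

L = 1.48 nm

From E_n = n²h²/(8m_eL²), L = n·h/√(8m_eE_n).
E_3 = 1.55 eV = 2.480×10^-19 J, so L = 3·6.63×10^-34/√(8·9.11×10^-31·2.480×10^-19) = 1.48×10^-9 m = 1.48 nm.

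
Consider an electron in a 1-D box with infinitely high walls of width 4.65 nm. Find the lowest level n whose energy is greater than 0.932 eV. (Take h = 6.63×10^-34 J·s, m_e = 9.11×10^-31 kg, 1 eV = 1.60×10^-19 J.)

n = 8

E_1 = h²/(8m_eL²) = 2.789×10^-21 J = 0.01743 eV.
Need n² > 0.932/0.01743 = 53.47, i.e. n > 7.312.
The smallest integer satisfying this is n = 8.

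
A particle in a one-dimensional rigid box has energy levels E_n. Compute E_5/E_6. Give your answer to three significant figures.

0.694

E_n ∝ n², so E_5/E_6 = 5²/6² = 25/36 = 0.694.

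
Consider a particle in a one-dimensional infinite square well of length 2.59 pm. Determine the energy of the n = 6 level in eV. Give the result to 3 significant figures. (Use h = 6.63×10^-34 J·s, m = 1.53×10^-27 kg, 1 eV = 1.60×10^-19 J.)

For an infinite well E_n = n²h²/(8mL²), so E_1 = h²/(8mL²) = (6.63×10^-34)²/(8·1.53×10^-27·(2.59×10^-12 m)²) = 5.354×10^-18 J.
Then E_6 = 6²·E_1 = 36·5.354×10^-18 J = 1.927×10^-16 J.
Converting, E_6 = 1.927×10^-16 J / (1.60×10^-19 J/eV) = 1.20×10^3 eV.

E_6 = 1.20×10^3 eV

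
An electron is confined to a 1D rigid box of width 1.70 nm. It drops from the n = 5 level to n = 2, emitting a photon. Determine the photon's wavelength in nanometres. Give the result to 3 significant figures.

λ = 454 nm

E_1 = h²/(8m_eL²) = 2.085×10^-20 J, so ΔE = (5² − 2²)E_1 = 4.379×10^-19 J.
λ = hc/ΔE = (6.626×10^-34·2.998×10^8)/4.379×10^-19 = 4.54×10^-7 m = 454 nm.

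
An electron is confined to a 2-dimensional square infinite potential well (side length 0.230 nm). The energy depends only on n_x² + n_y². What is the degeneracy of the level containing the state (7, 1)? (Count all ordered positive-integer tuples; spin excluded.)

degeneracy = 3

The level has n_x² + n_y² = 50. The ordered positive-integer solutions are (1, 7), (5, 5), (7, 1).
That gives 3 states.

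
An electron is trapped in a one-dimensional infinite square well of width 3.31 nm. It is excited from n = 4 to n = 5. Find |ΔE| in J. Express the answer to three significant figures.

|ΔE| = 4.95×10^-20 J

E_1 = h²/(8m_eL²) = 5.499×10^-21 J.
|ΔE| = |4² − 5²|·E_1 = 9·5.499×10^-21 J = 4.95×10^-20 J.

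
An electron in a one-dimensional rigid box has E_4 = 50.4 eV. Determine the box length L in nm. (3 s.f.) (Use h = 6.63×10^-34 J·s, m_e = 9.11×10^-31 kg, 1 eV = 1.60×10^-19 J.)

L = 0.346 nm

From E_n = n²h²/(8m_eL²), L = n·h/√(8m_eE_n).
E_4 = 50.4 eV = 8.064×10^-18 J, so L = 4·6.63×10^-34/√(8·9.11×10^-31·8.064×10^-18) = 3.46×10^-10 m = 0.346 nm.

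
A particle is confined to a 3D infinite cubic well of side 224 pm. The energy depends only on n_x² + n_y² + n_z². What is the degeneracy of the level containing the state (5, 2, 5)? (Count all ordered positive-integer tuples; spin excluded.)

degeneracy = 12

The level has n_x² + n_y² + n_z² = 54. The ordered positive-integer solutions are (1, 2, 7), (1, 7, 2), (2, 1, 7), (2, 5, 5), (2, 7, 1), (3, 3, 6), (3, 6, 3), (5, 2, 5), (5, 5, 2), (6, 3, 3), (7, 1, 2), (7, 2, 1).
That gives 12 states.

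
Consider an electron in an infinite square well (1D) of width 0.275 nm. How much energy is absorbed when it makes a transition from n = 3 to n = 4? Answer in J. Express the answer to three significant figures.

|ΔE| = 5.58×10^-18 J

E_1 = h²/(8m_eL²) = 7.967×10^-19 J.
|ΔE| = |3² − 4²|·E_1 = 7·7.967×10^-19 J = 5.58×10^-18 J.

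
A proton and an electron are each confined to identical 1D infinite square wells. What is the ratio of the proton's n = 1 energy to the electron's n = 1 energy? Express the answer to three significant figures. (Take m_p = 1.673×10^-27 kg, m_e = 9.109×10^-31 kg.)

E_n ∝ 1/m at fixed n and L, so the ratio is m_e/m_p = 9.109×10^-31/1.673×10^-27 = 5.44×10^-4.

5.44×10^-4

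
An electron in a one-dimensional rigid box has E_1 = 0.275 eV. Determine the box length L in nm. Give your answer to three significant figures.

From E_n = n²h²/(8m_eL²), L = n·h/√(8m_eE_n).
E_1 = 0.275 eV = 4.406×10^-20 J, so L = 1·6.626×10^-34/√(8·9.109×10^-31·4.406×10^-20) = 1.17×10^-9 m = 1.17 nm.

L = 1.17 nm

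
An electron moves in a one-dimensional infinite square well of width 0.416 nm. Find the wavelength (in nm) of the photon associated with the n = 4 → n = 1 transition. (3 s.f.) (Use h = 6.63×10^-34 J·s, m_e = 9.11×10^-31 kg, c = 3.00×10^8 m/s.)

λ = 38.0 nm

E_1 = h²/(8m_eL²) = 3.485×10^-19 J, so ΔE = (4² − 1²)E_1 = 5.228×10^-18 J.
λ = hc/ΔE = (6.63×10^-34·3.00×10^8)/5.228×10^-18 = 3.80×10^-8 m = 38.0 nm.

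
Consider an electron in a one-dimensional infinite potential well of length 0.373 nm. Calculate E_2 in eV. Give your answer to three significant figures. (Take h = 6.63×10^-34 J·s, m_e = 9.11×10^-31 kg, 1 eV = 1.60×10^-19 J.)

E_2 = 10.8 eV

For an infinite well E_n = n²h²/(8m_eL²), so E_1 = h²/(8m_eL²) = (6.63×10^-34)²/(8·9.11×10^-31·(3.73×10^-10 m)²) = 4.335×10^-19 J.
Then E_2 = 2²·E_1 = 4·4.335×10^-19 J = 1.734×10^-18 J.
Converting, E_2 = 1.734×10^-18 J / (1.60×10^-19 J/eV) = 10.8 eV.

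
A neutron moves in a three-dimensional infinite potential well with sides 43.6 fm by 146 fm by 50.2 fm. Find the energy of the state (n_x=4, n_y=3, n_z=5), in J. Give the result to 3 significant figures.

E = 6.15×10^-13 J

For a 3D rectangular well E = (h²/8m_n)·Σ n_i²/L_i² = (6.626×10^-34)²/(8·1.675×10^-27) · [4²/(43.6 fm)² + 3²/(146 fm)² + 5²/(50.2 fm)²].
Evaluating gives E = 6.15×10^-13 J.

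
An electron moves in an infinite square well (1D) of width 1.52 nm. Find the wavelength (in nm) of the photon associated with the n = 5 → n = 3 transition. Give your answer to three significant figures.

E_1 = h²/(8m_eL²) = 2.608×10^-20 J, so ΔE = (5² − 3²)E_1 = 4.173×10^-19 J.
λ = hc/ΔE = (6.626×10^-34·2.998×10^8)/4.173×10^-19 = 4.76×10^-7 m = 476 nm.

λ = 476 nm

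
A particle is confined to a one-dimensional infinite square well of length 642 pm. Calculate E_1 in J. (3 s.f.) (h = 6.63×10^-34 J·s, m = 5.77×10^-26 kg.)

For an infinite well E_n = n²h²/(8mL²), so E_1 = h²/(8mL²) = (6.63×10^-34)²/(8·5.77×10^-26·(6.42×10^-10 m)²) = 2.310×10^-24 J.

E_1 = 2.31×10^-24 J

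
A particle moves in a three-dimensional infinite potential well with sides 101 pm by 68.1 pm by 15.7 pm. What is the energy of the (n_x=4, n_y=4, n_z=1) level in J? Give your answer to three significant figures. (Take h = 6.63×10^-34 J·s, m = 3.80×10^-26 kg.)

For a 3D rectangular well E = (h²/8m)·Σ n_i²/L_i² = (6.63×10^-34)²/(8·3.80×10^-26) · [4²/(101 pm)² + 4²/(68.1 pm)² + 1²/(15.7 pm)²].
Evaluating gives E = 1.31×10^-20 J.

E = 1.31×10^-20 J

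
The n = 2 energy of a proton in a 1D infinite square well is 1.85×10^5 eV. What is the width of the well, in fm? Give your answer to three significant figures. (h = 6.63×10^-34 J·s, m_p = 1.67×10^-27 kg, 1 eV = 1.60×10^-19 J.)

From E_n = n²h²/(8m_pL²), L = n·h/√(8m_pE_n).
E_2 = 1.85×10^5 eV = 2.960×10^-14 J, so L = 2·6.63×10^-34/√(8·1.67×10^-27·2.960×10^-14) = 6.67×10^-14 m = 66.7 fm.

L = 66.7 fm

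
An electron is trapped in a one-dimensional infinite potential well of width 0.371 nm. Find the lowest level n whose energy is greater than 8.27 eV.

n = 2

E_1 = h²/(8m_eL²) = 4.377×10^-19 J = 2.732 eV.
Need n² > 8.27/2.732 = 3.027, i.e. n > 1.740.
The smallest integer satisfying this is n = 2.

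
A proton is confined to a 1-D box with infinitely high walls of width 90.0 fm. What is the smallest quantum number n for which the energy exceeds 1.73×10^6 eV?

n = 9

E_1 = h²/(8m_pL²) = 4.050×10^-15 J = 2.528×10^4 eV.
Need n² > 1.73×10^6/2.528×10^4 = 68.43, i.e. n > 8.272.
The smallest integer satisfying this is n = 9.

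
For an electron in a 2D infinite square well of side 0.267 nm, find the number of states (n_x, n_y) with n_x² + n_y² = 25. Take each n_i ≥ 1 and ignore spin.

The level has n_x² + n_y² = 25. The ordered positive-integer solutions are (3, 4), (4, 3).
That gives 2 states.

degeneracy = 2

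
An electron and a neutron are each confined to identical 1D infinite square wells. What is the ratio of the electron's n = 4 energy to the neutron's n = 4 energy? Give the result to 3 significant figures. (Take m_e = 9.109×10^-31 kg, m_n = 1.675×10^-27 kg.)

1.84×10^3

E_n ∝ 1/m at fixed n and L, so the ratio is m_n/m_e = 1.675×10^-27/9.109×10^-31 = 1.84×10^3.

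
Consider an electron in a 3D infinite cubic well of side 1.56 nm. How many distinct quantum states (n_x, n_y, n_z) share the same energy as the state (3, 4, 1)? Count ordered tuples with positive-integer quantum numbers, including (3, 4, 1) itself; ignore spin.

The level has n_x² + n_y² + n_z² = 26. The ordered positive-integer solutions are (1, 3, 4), (1, 4, 3), (3, 1, 4), (3, 4, 1), (4, 1, 3), (4, 3, 1).
That gives 6 states.

degeneracy = 6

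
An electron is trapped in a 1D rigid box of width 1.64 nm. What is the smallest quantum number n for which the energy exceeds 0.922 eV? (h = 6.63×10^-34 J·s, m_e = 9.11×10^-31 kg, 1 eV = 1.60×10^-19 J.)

E_1 = h²/(8m_eL²) = 2.242×10^-20 J = 0.1401 eV.
Need n² > 0.922/0.1401 = 6.581, i.e. n > 2.565.
The smallest integer satisfying this is n = 3.

n = 3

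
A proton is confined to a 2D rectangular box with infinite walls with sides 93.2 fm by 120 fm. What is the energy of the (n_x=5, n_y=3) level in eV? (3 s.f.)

E = 7.17×10^5 eV

For a 2D rectangular well E = (h²/8m_p)·Σ n_i²/L_i² = (6.626×10^-34)²/(8·1.673×10^-27) · [5²/(93.2 fm)² + 3²/(120 fm)²].
Evaluating gives E = 1.149×10^-13 J = 7.17×10^5 eV.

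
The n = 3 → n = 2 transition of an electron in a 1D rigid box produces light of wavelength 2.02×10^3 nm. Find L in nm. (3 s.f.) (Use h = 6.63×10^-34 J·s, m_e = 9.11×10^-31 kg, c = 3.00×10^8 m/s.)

The photon carries ΔE = hc/λ = 6.63×10^-34·3.00×10^8/2.02×10^-6 m = 9.847×10^-20 J.
Since ΔE = (3² − 2²)E_1, E_1 = 1.969×10^-20 J, and L = h/√(8m_eE_1) = 1.75×10^-9 m = 1.75 nm.

L = 1.75 nm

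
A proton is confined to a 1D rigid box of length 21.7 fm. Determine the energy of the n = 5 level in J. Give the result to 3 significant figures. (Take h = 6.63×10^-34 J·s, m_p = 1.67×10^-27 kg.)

E_5 = 1.75×10^-12 J

For an infinite well E_n = n²h²/(8m_pL²), so E_1 = h²/(8m_pL²) = (6.63×10^-34)²/(8·1.67×10^-27·(2.17×10^-14 m)²) = 6.987×10^-14 J.
Then E_5 = 5²·E_1 = 25·6.987×10^-14 J = 1.75×10^-12 J.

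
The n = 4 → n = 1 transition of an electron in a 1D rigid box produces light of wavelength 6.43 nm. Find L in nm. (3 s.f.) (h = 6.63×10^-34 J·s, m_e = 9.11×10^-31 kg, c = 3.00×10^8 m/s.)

L = 0.171 nm

The photon carries ΔE = hc/λ = 6.63×10^-34·3.00×10^8/6.43×10^-9 m = 3.093×10^-17 J.
Since ΔE = (4² − 1²)E_1, E_1 = 2.062×10^-18 J, and L = h/√(8m_eE_1) = 1.71×10^-10 m = 0.171 nm.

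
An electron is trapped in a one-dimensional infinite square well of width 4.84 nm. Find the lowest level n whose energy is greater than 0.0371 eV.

E_1 = h²/(8m_eL²) = 2.572×10^-21 J = 0.01605 eV.
Need n² > 0.0371/0.01605 = 2.312, i.e. n > 1.521.
The smallest integer satisfying this is n = 2.

n = 2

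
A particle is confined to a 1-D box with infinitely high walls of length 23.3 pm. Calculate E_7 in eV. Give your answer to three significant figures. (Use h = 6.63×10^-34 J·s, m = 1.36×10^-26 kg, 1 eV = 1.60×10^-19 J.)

For an infinite well E_n = n²h²/(8mL²), so E_1 = h²/(8mL²) = (6.63×10^-34)²/(8·1.36×10^-26·(2.33×10^-11 m)²) = 7.442×10^-21 J.
Then E_7 = 7²·E_1 = 49·7.442×10^-21 J = 3.647×10^-19 J.
Converting, E_7 = 3.647×10^-19 J / (1.60×10^-19 J/eV) = 2.28 eV.

E_7 = 2.28 eV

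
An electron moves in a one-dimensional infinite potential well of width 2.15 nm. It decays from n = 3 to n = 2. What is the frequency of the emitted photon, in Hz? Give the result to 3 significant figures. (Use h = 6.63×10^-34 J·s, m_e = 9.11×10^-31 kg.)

f = 9.84×10^13 Hz

E_1 = h²/(8m_eL²) = 1.305×10^-20 J and ΔE = (3² − 2²)E_1 = 6.525×10^-20 J.
f = ΔE/h = 6.525×10^-20/6.63×10^-34 = 9.84×10^13 Hz.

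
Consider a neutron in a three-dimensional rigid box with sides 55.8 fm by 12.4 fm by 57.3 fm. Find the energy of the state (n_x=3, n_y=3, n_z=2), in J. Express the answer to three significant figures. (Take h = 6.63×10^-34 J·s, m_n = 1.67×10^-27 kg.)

For a 3D rectangular well E = (h²/8m_n)·Σ n_i²/L_i² = (6.63×10^-34)²/(8·1.67×10^-27) · [3²/(55.8 fm)² + 3²/(12.4 fm)² + 2²/(57.3 fm)²].
Evaluating gives E = 2.06×10^-12 J.

E = 2.06×10^-12 J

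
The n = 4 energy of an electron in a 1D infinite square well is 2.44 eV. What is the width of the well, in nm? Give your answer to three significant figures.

L = 1.57 nm

From E_n = n²h²/(8m_eL²), L = n·h/√(8m_eE_n).
E_4 = 2.44 eV = 3.909×10^-19 J, so L = 4·6.626×10^-34/√(8·9.109×10^-31·3.909×10^-19) = 1.57×10^-9 m = 1.57 nm.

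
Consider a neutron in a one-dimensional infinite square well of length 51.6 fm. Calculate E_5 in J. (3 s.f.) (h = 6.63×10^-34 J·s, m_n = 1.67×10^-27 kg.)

For an infinite well E_n = n²h²/(8m_nL²), so E_1 = h²/(8m_nL²) = (6.63×10^-34)²/(8·1.67×10^-27·(5.16×10^-14 m)²) = 1.236×10^-14 J.
Then E_5 = 5²·E_1 = 25·1.236×10^-14 J = 3.09×10^-13 J.

E_5 = 3.09×10^-13 J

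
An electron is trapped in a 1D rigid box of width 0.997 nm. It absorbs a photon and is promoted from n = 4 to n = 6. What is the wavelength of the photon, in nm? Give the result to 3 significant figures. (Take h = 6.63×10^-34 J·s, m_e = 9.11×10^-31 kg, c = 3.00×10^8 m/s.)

λ = 164 nm

E_1 = h²/(8m_eL²) = 6.068×10^-20 J, so ΔE = (6² − 4²)E_1 = 1.214×10^-18 J.
λ = hc/ΔE = (6.63×10^-34·3.00×10^8)/1.214×10^-18 = 1.64×10^-7 m = 164 nm.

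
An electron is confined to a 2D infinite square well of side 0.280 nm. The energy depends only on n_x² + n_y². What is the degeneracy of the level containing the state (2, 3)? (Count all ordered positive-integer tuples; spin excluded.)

degeneracy = 2

The level has n_x² + n_y² = 13. The ordered positive-integer solutions are (2, 3), (3, 2).
That gives 2 states.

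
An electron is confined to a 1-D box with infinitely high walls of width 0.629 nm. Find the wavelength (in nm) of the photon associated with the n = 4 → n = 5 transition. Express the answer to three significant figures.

E_1 = h²/(8m_eL²) = 1.523×10^-19 J, so ΔE = (5² − 4²)E_1 = 1.371×10^-18 J.
λ = hc/ΔE = (6.626×10^-34·2.998×10^8)/1.371×10^-18 = 1.45×10^-7 m = 145 nm.

λ = 145 nm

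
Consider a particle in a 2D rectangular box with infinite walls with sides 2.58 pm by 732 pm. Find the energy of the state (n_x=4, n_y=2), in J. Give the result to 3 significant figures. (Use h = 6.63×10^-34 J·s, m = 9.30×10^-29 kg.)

E = 1.42×10^-15 J

For a 2D rectangular well E = (h²/8m)·Σ n_i²/L_i² = (6.63×10^-34)²/(8·9.30×10^-29) · [4²/(2.58 pm)² + 2²/(732 pm)²].
Evaluating gives E = 1.42×10^-15 J.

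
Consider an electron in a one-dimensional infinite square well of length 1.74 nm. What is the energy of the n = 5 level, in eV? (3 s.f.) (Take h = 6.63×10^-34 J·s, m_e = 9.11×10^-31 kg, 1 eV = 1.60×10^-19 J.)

E_5 = 3.11 eV

For an infinite well E_n = n²h²/(8m_eL²), so E_1 = h²/(8m_eL²) = (6.63×10^-34)²/(8·9.11×10^-31·(1.74×10^-9 m)²) = 1.992×10^-20 J.
Then E_5 = 5²·E_1 = 25·1.992×10^-20 J = 4.980×10^-19 J.
Converting, E_5 = 4.980×10^-19 J / (1.60×10^-19 J/eV) = 3.11 eV.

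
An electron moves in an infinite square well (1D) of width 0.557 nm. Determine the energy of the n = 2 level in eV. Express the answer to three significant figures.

E_2 = 4.85 eV

For an infinite well E_n = n²h²/(8m_eL²), so E_1 = h²/(8m_eL²) = (6.626×10^-34)²/(8·9.109×10^-31·(5.57×10^-10 m)²) = 1.942×10^-19 J.
Then E_2 = 2²·E_1 = 4·1.942×10^-19 J = 7.768×10^-19 J.
Converting, E_2 = 7.768×10^-19 J / (1.602×10^-19 J/eV) = 4.85 eV.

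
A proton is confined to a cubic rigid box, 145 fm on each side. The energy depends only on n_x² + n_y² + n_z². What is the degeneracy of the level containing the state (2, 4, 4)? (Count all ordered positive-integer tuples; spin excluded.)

The level has n_x² + n_y² + n_z² = 36. The ordered positive-integer solutions are (2, 4, 4), (4, 2, 4), (4, 4, 2).
That gives 3 states.

degeneracy = 3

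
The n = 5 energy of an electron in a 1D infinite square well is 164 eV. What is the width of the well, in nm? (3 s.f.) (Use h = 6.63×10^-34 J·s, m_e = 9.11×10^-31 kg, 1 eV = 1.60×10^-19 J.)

From E_n = n²h²/(8m_eL²), L = n·h/√(8m_eE_n).
E_5 = 164 eV = 2.624×10^-17 J, so L = 5·6.63×10^-34/√(8·9.11×10^-31·2.624×10^-17) = 2.40×10^-10 m = 0.240 nm.

L = 0.240 nm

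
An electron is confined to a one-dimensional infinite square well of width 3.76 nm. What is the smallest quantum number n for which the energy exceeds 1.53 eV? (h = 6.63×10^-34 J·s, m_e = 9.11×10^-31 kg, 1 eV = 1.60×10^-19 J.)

E_1 = h²/(8m_eL²) = 4.266×10^-21 J = 0.02666 eV.
Need n² > 1.53/0.02666 = 57.39, i.e. n > 7.576.
The smallest integer satisfying this is n = 8.

n = 8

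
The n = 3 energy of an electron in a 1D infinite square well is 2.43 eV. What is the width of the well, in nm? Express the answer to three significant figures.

From E_n = n²h²/(8m_eL²), L = n·h/√(8m_eE_n).
E_3 = 2.43 eV = 3.893×10^-19 J, so L = 3·6.626×10^-34/√(8·9.109×10^-31·3.893×10^-19) = 1.18×10^-9 m = 1.18 nm.

L = 1.18 nm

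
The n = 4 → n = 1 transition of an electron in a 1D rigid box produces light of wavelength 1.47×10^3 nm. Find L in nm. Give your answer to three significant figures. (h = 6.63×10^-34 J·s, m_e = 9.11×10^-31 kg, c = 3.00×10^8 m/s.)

The photon carries ΔE = hc/λ = 6.63×10^-34·3.00×10^8/1.47×10^-6 m = 1.353×10^-19 J.
Since ΔE = (4² − 1²)E_1, E_1 = 9.020×10^-21 J, and L = h/√(8m_eE_1) = 2.59×10^-9 m = 2.59 nm.

L = 2.59 nm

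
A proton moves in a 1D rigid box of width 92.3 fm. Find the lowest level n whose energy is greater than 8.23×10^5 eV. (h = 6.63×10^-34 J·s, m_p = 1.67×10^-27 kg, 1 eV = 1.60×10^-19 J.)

n = 6

E_1 = h²/(8m_pL²) = 3.862×10^-15 J = 2.414×10^4 eV.
Need n² > 8.23×10^5/2.414×10^4 = 34.09, i.e. n > 5.839.
The smallest integer satisfying this is n = 6.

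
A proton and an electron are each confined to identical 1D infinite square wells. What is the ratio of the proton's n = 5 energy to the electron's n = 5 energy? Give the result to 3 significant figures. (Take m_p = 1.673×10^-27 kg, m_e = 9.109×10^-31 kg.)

E_n ∝ 1/m at fixed n and L, so the ratio is m_e/m_p = 9.109×10^-31/1.673×10^-27 = 5.44×10^-4.

5.44×10^-4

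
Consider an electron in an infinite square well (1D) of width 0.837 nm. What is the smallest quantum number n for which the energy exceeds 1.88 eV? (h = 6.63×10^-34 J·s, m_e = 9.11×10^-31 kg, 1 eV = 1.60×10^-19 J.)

n = 2

E_1 = h²/(8m_eL²) = 8.609×10^-20 J = 0.5381 eV.
Need n² > 1.88/0.5381 = 3.494, i.e. n > 1.869.
The smallest integer satisfying this is n = 2.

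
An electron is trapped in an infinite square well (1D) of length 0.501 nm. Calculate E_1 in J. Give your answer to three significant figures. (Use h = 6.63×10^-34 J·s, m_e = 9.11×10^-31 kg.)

E_1 = 2.40×10^-19 J

For an infinite well E_n = n²h²/(8m_eL²), so E_1 = h²/(8m_eL²) = (6.63×10^-34)²/(8·9.11×10^-31·(5.01×10^-10 m)²) = 2.403×10^-19 J.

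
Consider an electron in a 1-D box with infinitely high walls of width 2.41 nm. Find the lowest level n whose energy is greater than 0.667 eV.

n = 4

E_1 = h²/(8m_eL²) = 1.037×10^-20 J = 0.06473 eV.
Need n² > 0.667/0.06473 = 10.30, i.e. n > 3.209.
The smallest integer satisfying this is n = 4.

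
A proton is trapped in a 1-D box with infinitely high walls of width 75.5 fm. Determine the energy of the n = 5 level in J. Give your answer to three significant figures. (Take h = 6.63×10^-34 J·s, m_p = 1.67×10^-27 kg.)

For an infinite well E_n = n²h²/(8m_pL²), so E_1 = h²/(8m_pL²) = (6.63×10^-34)²/(8·1.67×10^-27·(7.55×10^-14 m)²) = 5.772×10^-15 J.
Then E_5 = 5²·E_1 = 25·5.772×10^-15 J = 1.44×10^-13 J.

E_5 = 1.44×10^-13 J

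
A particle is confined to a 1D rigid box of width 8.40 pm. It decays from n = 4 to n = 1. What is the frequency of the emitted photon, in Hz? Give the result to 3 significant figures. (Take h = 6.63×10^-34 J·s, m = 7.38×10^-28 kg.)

f = 2.39×10^16 Hz

E_1 = h²/(8mL²) = 1.055×10^-18 J and ΔE = (4² − 1²)E_1 = 1.583×10^-17 J.
f = ΔE/h = 1.583×10^-17/6.63×10^-34 = 2.39×10^16 Hz.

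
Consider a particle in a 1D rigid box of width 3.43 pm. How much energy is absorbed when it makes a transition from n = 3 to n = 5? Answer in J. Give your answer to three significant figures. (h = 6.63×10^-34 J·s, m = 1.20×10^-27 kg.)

E_1 = h²/(8mL²) = 3.892×10^-18 J.
|ΔE| = |3² − 5²|·E_1 = 16·3.892×10^-18 J = 6.23×10^-17 J.

|ΔE| = 6.23×10^-17 J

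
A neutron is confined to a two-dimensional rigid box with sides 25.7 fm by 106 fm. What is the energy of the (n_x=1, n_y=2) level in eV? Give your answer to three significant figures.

For a 2D rectangular well E = (h²/8m_n)·Σ n_i²/L_i² = (6.626×10^-34)²/(8·1.675×10^-27) · [1²/(25.7 fm)² + 2²/(106 fm)²].
Evaluating gives E = 6.127×10^-14 J = 3.82×10^5 eV.

E = 3.82×10^5 eV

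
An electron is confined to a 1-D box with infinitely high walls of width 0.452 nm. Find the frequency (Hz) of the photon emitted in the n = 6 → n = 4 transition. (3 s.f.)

E_1 = h²/(8m_eL²) = 2.949×10^-19 J and ΔE = (6² − 4²)E_1 = 5.898×10^-18 J.
f = ΔE/h = 5.898×10^-18/6.626×10^-34 = 8.90×10^15 Hz.

f = 8.90×10^15 Hz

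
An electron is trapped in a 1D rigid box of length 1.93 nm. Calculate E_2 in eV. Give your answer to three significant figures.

E_2 = 0.404 eV

For an infinite well E_n = n²h²/(8m_eL²), so E_1 = h²/(8m_eL²) = (6.626×10^-34)²/(8·9.109×10^-31·(1.93×10^-9 m)²) = 1.617×10^-20 J.
Then E_2 = 2²·E_1 = 4·1.617×10^-20 J = 6.468×10^-20 J.
Converting, E_2 = 6.468×10^-20 J / (1.602×10^-19 J/eV) = 0.404 eV.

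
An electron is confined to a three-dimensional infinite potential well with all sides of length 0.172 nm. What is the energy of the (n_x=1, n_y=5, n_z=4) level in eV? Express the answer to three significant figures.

For a 3D rectangular well E = (h²/8m_e)·Σ n_i²/L_i² = (6.626×10^-34)²/(8·9.109×10^-31) · [1²/(0.172 nm)² + 5²/(0.172 nm)² + 4²/(0.172 nm)²].
Evaluating gives E = 8.553×10^-17 J = 534 eV.

E = 534 eV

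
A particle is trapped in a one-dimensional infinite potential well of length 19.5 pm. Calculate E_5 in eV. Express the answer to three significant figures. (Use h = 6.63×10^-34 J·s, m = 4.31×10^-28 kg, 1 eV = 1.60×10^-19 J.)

E_5 = 52.4 eV

For an infinite well E_n = n²h²/(8mL²), so E_1 = h²/(8mL²) = (6.63×10^-34)²/(8·4.31×10^-28·(1.95×10^-11 m)²) = 3.353×10^-19 J.
Then E_5 = 5²·E_1 = 25·3.353×10^-19 J = 8.382×10^-18 J.
Converting, E_5 = 8.382×10^-18 J / (1.60×10^-19 J/eV) = 52.4 eV.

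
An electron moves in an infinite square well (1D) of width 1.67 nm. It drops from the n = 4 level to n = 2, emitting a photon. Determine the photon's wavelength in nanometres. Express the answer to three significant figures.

λ = 766 nm

E_1 = h²/(8m_eL²) = 2.160×10^-20 J, so ΔE = (4² − 2²)E_1 = 2.592×10^-19 J.
λ = hc/ΔE = (6.626×10^-34·2.998×10^8)/2.592×10^-19 = 7.66×10^-7 m = 766 nm.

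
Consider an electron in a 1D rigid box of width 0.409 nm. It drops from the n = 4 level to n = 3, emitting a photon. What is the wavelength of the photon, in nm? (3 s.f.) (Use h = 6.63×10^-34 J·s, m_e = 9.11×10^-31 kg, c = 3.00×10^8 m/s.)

E_1 = h²/(8m_eL²) = 3.606×10^-19 J, so ΔE = (4² − 3²)E_1 = 2.524×10^-18 J.
λ = hc/ΔE = (6.63×10^-34·3.00×10^8)/2.524×10^-18 = 7.88×10^-8 m = 78.8 nm.

λ = 78.8 nm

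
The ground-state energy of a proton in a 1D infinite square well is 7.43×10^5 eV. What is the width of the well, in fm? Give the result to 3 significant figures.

L = 16.6 fm

From E_n = n²h²/(8m_pL²), L = n·h/√(8m_pE_n).
E_1 = 7.43×10^5 eV = 1.190×10^-13 J, so L = 1·6.626×10^-34/√(8·1.673×10^-27·1.190×10^-13) = 1.66×10^-14 m = 16.6 fm.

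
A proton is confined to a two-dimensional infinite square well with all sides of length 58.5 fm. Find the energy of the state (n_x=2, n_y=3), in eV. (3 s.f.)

For a 2D rectangular well E = (h²/8m_p)·Σ n_i²/L_i² = (6.626×10^-34)²/(8·1.673×10^-27) · [2²/(58.5 fm)² + 3²/(58.5 fm)²].
Evaluating gives E = 1.246×10^-13 J = 7.78×10^5 eV.

E = 7.78×10^5 eV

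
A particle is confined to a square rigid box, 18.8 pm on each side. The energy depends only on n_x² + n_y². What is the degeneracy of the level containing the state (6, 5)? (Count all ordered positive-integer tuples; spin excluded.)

The level has n_x² + n_y² = 61. The ordered positive-integer solutions are (5, 6), (6, 5).
That gives 2 states.

degeneracy = 2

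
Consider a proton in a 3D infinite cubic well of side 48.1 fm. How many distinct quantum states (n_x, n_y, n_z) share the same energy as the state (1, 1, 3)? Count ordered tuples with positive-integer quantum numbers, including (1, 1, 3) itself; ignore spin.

degeneracy = 3

The level has n_x² + n_y² + n_z² = 11. The ordered positive-integer solutions are (1, 1, 3), (1, 3, 1), (3, 1, 1).
That gives 3 states.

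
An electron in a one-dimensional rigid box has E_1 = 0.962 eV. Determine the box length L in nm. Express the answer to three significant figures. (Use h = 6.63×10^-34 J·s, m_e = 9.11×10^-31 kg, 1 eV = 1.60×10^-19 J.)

L = 0.626 nm

From E_n = n²h²/(8m_eL²), L = n·h/√(8m_eE_n).
E_1 = 0.962 eV = 1.539×10^-19 J, so L = 1·6.63×10^-34/√(8·9.11×10^-31·1.539×10^-19) = 6.26×10^-10 m = 0.626 nm.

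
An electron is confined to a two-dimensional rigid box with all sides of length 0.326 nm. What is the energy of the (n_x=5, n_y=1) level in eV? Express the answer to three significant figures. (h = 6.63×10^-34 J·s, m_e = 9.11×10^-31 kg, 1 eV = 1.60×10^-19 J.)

E = 92.2 eV

For a 2D rectangular well E = (h²/8m_e)·Σ n_i²/L_i² = (6.63×10^-34)²/(8·9.11×10^-31) · [5²/(0.326 nm)² + 1²/(0.326 nm)²].
Evaluating gives E = 1.476×10^-17 J = 92.2 eV.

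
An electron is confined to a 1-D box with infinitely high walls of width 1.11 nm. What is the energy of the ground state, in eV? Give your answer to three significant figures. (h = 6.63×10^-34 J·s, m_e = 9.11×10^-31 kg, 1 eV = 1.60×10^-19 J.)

E_1 = 0.306 eV

For an infinite well E_n = n²h²/(8m_eL²), so E_1 = h²/(8m_eL²) = (6.63×10^-34)²/(8·9.11×10^-31·(1.11×10^-9 m)²) = 4.895×10^-20 J.
Converting, E_1 = 4.895×10^-20 J / (1.60×10^-19 J/eV) = 0.306 eV.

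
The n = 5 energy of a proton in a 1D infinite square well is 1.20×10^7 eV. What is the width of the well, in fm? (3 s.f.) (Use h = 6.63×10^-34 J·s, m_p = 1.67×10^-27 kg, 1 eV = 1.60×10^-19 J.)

From E_n = n²h²/(8m_pL²), L = n·h/√(8m_pE_n).
E_5 = 1.20×10^7 eV = 1.920×10^-12 J, so L = 5·6.63×10^-34/√(8·1.67×10^-27·1.920×10^-12) = 2.07×10^-14 m = 20.7 fm.

L = 20.7 fm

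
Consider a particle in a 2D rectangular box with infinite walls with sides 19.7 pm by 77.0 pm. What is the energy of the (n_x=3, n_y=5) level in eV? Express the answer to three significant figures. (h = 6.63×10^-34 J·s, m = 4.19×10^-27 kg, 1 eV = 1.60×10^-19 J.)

E = 2.25 eV

For a 2D rectangular well E = (h²/8m)·Σ n_i²/L_i² = (6.63×10^-34)²/(8·4.19×10^-27) · [3²/(19.7 pm)² + 5²/(77.0 pm)²].
Evaluating gives E = 3.594×10^-19 J = 2.25 eV.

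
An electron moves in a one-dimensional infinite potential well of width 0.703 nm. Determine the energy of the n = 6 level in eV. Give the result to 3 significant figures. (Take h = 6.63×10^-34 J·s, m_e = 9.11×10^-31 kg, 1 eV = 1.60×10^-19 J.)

For an infinite well E_n = n²h²/(8m_eL²), so E_1 = h²/(8m_eL²) = (6.63×10^-34)²/(8·9.11×10^-31·(7.03×10^-10 m)²) = 1.220×10^-19 J.
Then E_6 = 6²·E_1 = 36·1.220×10^-19 J = 4.392×10^-18 J.
Converting, E_6 = 4.392×10^-18 J / (1.60×10^-19 J/eV) = 27.5 eV.

E_6 = 27.5 eV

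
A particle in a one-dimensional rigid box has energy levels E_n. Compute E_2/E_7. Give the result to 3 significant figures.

0.0816

E_n ∝ n², so E_2/E_7 = 2²/7² = 4/49 = 0.0816.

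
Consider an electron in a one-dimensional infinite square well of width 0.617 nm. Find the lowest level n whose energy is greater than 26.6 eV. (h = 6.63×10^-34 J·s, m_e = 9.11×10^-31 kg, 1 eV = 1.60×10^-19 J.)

n = 6

E_1 = h²/(8m_eL²) = 1.584×10^-19 J = 0.9900 eV.
Need n² > 26.6/0.9900 = 26.87, i.e. n > 5.184.
The smallest integer satisfying this is n = 6.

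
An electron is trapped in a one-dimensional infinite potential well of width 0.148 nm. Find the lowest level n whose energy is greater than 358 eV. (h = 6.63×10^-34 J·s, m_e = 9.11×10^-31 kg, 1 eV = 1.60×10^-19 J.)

n = 5

E_1 = h²/(8m_eL²) = 2.754×10^-18 J = 17.21 eV.
Need n² > 358/17.21 = 20.80, i.e. n > 4.561.
The smallest integer satisfying this is n = 5.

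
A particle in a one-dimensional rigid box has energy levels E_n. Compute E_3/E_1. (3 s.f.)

E_n ∝ n², so E_3/E_1 = 3²/1² = 9/1 = 9.00.

9.00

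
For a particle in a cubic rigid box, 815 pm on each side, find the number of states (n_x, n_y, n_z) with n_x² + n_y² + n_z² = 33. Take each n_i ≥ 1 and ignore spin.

degeneracy = 6

The level has n_x² + n_y² + n_z² = 33. The ordered positive-integer solutions are (1, 4, 4), (2, 2, 5), (2, 5, 2), (4, 1, 4), (4, 4, 1), (5, 2, 2).
That gives 6 states.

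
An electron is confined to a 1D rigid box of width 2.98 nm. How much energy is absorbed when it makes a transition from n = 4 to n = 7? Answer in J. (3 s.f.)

|ΔE| = 2.24×10^-19 J

E_1 = h²/(8m_eL²) = 6.784×10^-21 J.
|ΔE| = |4² − 7²|·E_1 = 33·6.784×10^-21 J = 2.24×10^-19 J.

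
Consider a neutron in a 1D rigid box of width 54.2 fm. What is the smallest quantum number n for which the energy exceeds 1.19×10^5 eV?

E_1 = h²/(8m_nL²) = 1.115×10^-14 J = 6.960×10^4 eV.
Need n² > 1.19×10^5/6.960×10^4 = 1.710, i.e. n > 1.308.
The smallest integer satisfying this is n = 2.

n = 2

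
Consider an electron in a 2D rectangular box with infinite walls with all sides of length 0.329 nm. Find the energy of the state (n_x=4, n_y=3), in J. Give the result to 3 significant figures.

E = 1.39×10^-17 J

For a 2D rectangular well E = (h²/8m_e)·Σ n_i²/L_i² = (6.626×10^-34)²/(8·9.109×10^-31) · [4²/(0.329 nm)² + 3²/(0.329 nm)²].
Evaluating gives E = 1.39×10^-17 J.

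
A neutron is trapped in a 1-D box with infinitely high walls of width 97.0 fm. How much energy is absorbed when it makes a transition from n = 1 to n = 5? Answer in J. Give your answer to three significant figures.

E_1 = h²/(8m_nL²) = 3.482×10^-15 J.
|ΔE| = |1² − 5²|·E_1 = 24·3.482×10^-15 J = 8.36×10^-14 J.

|ΔE| = 8.36×10^-14 J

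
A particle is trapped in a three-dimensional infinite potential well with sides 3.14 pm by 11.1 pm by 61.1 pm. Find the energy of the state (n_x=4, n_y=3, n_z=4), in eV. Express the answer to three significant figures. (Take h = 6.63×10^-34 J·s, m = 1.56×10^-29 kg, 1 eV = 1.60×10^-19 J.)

E = 3.74×10^4 eV

For a 3D rectangular well E = (h²/8m)·Σ n_i²/L_i² = (6.63×10^-34)²/(8·1.56×10^-29) · [4²/(3.14 pm)² + 3²/(11.1 pm)² + 4²/(61.1 pm)²].
Evaluating gives E = 5.988×10^-15 J = 3.74×10^4 eV.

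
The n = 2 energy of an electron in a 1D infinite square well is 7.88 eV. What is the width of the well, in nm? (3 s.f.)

L = 0.437 nm

From E_n = n²h²/(8m_eL²), L = n·h/√(8m_eE_n).
E_2 = 7.88 eV = 1.262×10^-18 J, so L = 2·6.626×10^-34/√(8·9.109×10^-31·1.262×10^-18) = 4.37×10^-10 m = 0.437 nm.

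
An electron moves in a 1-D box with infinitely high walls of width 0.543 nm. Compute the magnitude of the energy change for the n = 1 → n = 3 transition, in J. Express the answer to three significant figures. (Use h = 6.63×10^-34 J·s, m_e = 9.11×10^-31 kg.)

E_1 = h²/(8m_eL²) = 2.046×10^-19 J.
|ΔE| = |1² − 3²|·E_1 = 8·2.046×10^-19 J = 1.64×10^-18 J.

|ΔE| = 1.64×10^-18 J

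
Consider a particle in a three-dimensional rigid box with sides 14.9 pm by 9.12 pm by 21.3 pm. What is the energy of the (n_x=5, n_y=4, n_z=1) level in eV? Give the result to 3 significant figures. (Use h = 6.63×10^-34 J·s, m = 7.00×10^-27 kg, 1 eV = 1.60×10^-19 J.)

For a 3D rectangular well E = (h²/8m)·Σ n_i²/L_i² = (6.63×10^-34)²/(8·7.00×10^-27) · [5²/(14.9 pm)² + 4²/(9.12 pm)² + 1²/(21.3 pm)²].
Evaluating gives E = 2.411×10^-18 J = 15.1 eV.

E = 15.1 eV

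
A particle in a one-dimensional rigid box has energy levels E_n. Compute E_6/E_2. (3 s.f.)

E_n ∝ n², so E_6/E_2 = 6²/2² = 36/4 = 9.00.

9.00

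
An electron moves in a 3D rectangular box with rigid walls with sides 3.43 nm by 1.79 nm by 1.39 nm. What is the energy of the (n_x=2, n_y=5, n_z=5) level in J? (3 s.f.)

For a 3D rectangular well E = (h²/8m_e)·Σ n_i²/L_i² = (6.626×10^-34)²/(8·9.109×10^-31) · [2²/(3.43 nm)² + 5²/(1.79 nm)² + 5²/(1.39 nm)²].
Evaluating gives E = 1.27×10^-18 J.

E = 1.27×10^-18 J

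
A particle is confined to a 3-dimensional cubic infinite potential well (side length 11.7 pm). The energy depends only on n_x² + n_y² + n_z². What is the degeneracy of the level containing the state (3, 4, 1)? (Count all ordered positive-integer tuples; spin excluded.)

degeneracy = 6

The level has n_x² + n_y² + n_z² = 26. The ordered positive-integer solutions are (1, 3, 4), (1, 4, 3), (3, 1, 4), (3, 4, 1), (4, 1, 3), (4, 3, 1).
That gives 6 states.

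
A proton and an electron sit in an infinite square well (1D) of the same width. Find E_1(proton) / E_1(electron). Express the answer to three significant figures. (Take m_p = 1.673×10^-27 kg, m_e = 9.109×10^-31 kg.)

E_n ∝ 1/m at fixed n and L, so the ratio is m_e/m_p = 9.109×10^-31/1.673×10^-27 = 5.44×10^-4.

5.44×10^-4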